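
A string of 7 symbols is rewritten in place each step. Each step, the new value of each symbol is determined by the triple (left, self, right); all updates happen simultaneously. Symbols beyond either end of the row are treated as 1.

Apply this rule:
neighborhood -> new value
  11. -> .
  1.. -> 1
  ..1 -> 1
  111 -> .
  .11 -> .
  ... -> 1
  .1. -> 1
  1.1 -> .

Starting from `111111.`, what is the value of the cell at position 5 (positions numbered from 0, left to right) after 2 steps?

1

.......
1111111
position 5 holds 1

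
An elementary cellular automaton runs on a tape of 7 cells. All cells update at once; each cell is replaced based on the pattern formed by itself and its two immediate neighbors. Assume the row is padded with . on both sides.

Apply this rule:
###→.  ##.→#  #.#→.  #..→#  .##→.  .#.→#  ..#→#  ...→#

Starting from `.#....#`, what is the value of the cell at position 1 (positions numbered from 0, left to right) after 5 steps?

#

#######
......#
#######  (repeats step 1; period 2)
step 5: #######
position 1 holds #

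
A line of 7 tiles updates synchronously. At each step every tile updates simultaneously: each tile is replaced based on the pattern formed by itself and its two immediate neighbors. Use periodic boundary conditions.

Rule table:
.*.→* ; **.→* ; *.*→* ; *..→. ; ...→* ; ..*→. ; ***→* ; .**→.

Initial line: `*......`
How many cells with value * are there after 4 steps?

6

*.****.
**.****
***.***
****.**
count of *: 6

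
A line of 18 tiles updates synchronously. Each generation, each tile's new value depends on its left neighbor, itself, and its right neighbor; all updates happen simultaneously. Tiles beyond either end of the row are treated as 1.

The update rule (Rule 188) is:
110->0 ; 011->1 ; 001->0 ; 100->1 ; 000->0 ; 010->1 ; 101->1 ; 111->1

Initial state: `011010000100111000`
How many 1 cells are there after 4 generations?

110111000110110100
101110100101101110
011101110111011101
111011101110111011
count of 1: 14

14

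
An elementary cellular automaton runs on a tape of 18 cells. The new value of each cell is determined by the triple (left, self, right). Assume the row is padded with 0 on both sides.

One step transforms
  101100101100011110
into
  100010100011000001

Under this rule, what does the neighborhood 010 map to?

1

At position 0 the neighborhood is 010; the next row has 1 there.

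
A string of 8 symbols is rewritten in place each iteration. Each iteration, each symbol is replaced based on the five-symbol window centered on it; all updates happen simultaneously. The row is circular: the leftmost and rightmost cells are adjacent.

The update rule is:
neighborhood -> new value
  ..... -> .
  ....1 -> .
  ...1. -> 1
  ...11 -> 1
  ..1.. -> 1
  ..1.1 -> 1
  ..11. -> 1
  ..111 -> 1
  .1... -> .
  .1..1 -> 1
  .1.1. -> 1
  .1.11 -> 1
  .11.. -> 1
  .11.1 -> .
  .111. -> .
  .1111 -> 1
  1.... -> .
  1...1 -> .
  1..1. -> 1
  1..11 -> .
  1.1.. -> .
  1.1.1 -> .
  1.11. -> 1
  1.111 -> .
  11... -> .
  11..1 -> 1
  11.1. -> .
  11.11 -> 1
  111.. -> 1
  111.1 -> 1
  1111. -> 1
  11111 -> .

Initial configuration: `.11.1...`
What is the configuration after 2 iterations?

11......
11.....1

11.....1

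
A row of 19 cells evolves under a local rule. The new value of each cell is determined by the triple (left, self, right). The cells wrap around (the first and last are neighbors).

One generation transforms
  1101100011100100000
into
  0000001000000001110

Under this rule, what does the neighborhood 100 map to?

0

At position 5 the neighborhood is 100; the next row has 0 there.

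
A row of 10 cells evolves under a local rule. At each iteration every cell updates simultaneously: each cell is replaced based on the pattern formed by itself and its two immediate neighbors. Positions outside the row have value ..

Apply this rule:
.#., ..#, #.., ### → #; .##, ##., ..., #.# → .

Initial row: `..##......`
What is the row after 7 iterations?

iteration 1: .#..#.....
iteration 2: ######....
iteration 3: .####.#...
iteration 4: #.##..##..
iteration 5: #...##..#.
iteration 6: ##.#..####
iteration 7: ...###.##.

...###.##.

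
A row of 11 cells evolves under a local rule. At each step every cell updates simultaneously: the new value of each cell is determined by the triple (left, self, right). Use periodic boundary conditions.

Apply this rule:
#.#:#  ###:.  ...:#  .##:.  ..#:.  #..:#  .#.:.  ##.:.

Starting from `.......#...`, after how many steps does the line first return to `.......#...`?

step 1: ######..###
step 2: ......#....
step 3: #####..####
step 4: .....#.....
step 5: ####..#####
step 6: ....#......
step 7: ###..######
step 8: ...#.......
step 9: ##..#######
step 10: ..#........
step 11: #..########
step 12: .#.........
step 13: ..#########
step 14: #..........
step 15: .#########.
step 16: ..........#
step 17: #########..
step 18: .........#.
step 19: ########..#
step 20: ........#..
step 21: #######..##
step 22: .......#...

22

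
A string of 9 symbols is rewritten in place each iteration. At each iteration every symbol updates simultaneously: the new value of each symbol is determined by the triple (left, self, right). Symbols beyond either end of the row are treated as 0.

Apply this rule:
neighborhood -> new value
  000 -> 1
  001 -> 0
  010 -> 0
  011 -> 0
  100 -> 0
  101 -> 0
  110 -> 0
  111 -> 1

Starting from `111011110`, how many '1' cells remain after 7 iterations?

4

010001100
000100001
110001100
000100001  (repeats iteration 2; period 2)
iteration 7: 110001100
count of 1: 4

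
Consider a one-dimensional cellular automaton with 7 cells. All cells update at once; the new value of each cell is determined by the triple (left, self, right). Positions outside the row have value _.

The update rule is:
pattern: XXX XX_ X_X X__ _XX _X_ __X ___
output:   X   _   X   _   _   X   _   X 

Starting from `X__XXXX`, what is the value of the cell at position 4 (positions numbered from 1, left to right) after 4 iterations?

X

X___XX_
X_X____
XXX_XXX
_X_X_X_
position 4 holds X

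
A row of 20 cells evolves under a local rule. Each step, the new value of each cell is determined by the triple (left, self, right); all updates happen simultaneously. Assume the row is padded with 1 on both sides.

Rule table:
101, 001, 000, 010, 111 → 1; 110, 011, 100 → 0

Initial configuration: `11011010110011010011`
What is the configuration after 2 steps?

01101010011101001110

10100111000100110101
01101010011101001110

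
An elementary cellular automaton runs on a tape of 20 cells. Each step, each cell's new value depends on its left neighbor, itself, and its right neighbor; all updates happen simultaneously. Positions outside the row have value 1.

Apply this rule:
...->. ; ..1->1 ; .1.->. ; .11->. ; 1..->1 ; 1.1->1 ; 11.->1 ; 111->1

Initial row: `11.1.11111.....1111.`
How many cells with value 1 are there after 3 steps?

15

111.1.11111...1.1111
1111.1.11111.1.1.111
11111.1.11111.1.1.11
count of 1: 15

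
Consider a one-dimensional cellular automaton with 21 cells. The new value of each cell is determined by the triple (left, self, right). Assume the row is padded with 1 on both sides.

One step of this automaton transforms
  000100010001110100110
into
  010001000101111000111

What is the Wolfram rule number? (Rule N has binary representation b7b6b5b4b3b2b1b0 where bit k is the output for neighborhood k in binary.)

position 12: 111 → 1  (bit 7 = 1)
position 13: 110 → 1  (bit 6 = 1)
position 14: 101 → 1  (bit 5 = 1)
position 0: 100 → 0  (bit 4 = 0)
position 11: 011 → 1  (bit 3 = 1)
position 3: 010 → 0  (bit 2 = 0)
position 2: 001 → 0  (bit 1 = 0)
position 1: 000 → 1  (bit 0 = 1)
bits b7..b0 = 11101001 = 233

233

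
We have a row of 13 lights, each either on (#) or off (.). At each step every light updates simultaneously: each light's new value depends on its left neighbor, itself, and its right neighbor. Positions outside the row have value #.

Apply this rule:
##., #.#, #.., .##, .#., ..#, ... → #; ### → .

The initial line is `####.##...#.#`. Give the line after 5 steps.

...##########
####.........
...##########  (repeats step 1; period 2)
step 5: ...##########

...##########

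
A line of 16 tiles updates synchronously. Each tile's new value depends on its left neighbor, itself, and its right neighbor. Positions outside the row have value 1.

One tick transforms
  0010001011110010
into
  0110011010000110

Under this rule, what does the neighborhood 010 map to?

1

At position 2 the neighborhood is 010; the next row has 1 there.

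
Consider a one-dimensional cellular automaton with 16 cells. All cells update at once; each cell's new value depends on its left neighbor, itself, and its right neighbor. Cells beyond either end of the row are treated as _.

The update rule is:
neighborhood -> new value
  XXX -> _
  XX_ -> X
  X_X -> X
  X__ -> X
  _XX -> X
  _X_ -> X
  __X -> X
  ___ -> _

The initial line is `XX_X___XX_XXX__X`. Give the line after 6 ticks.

XX_________XX__X

XXXXX_XXXXX_XXXX
X___XXX___XXX__X
XX_XX_XX_XX_XXXX
XXXXXXXXXXXXX__X
X___________XXXX
XX_________XX__X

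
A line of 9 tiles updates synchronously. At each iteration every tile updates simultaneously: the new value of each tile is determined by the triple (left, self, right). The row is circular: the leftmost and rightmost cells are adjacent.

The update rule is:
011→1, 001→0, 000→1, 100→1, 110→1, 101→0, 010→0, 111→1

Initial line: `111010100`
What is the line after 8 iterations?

111111110

iteration 1: 111000010
iteration 2: 111111000
iteration 3: 111111110
iteration 4: 111111110  (fixed point — unchanged through iteration 8)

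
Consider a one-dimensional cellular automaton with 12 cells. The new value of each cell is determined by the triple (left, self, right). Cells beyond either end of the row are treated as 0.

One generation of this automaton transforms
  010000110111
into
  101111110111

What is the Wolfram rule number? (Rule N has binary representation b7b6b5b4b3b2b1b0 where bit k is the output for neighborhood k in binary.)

position 10: 111 → 1  (bit 7 = 1)
position 7: 110 → 1  (bit 6 = 1)
position 8: 101 → 0  (bit 5 = 0)
position 2: 100 → 1  (bit 4 = 1)
position 6: 011 → 1  (bit 3 = 1)
position 1: 010 → 0  (bit 2 = 0)
position 0: 001 → 1  (bit 1 = 1)
position 3: 000 → 1  (bit 0 = 1)
bits b7..b0 = 11011011 = 219

219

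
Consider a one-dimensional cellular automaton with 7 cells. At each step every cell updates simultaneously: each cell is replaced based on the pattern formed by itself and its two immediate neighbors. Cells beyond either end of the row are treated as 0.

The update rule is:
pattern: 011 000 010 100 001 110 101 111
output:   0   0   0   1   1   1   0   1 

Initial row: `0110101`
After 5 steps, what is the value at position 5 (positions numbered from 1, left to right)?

1

1010000
0001000
0010100
0100010
1010101
position 5 holds 1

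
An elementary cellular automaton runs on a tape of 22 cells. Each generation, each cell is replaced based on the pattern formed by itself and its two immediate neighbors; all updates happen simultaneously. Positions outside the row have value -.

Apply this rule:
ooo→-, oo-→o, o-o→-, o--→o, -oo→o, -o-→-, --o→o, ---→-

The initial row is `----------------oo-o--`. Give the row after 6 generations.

----------oo-ooo-oo---

---------------ooo--o-
--------------oo-ooo-o
-------------ooo-o-o--
------------oo-o----o-
-----------ooo--o--o-o
----------oo-ooo-oo---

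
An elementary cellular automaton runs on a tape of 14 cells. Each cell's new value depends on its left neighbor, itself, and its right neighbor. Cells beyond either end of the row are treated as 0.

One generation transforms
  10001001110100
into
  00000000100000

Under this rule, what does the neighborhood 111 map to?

At position 8 the neighborhood is 111; the next row has 1 there.

1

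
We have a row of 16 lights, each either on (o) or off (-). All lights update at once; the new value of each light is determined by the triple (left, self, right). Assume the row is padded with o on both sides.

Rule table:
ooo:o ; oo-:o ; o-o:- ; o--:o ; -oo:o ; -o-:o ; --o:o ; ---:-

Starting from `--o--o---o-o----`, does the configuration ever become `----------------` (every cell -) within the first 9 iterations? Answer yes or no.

ooooooo-oo-oo--o
ooooooo-oo-ooooo
ooooooo-oo-ooooo  (fixed point — unchanged through iteration 9)
iteration 9 is ooooooo-oo-ooooo, still not uniform -

no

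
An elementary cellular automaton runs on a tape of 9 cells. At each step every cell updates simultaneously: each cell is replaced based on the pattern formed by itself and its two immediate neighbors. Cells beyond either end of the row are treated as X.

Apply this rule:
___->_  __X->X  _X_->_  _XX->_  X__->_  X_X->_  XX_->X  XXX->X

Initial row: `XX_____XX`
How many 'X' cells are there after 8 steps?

4

step 1: XX____X_X
step 2: XX___X___
step 3: XX__X___X
step 4: XX_X___X_
step 5: XX____X__
step 6: XX___X__X
step 7: XX__X__X_
step 8: XX_X__X__
count of X: 4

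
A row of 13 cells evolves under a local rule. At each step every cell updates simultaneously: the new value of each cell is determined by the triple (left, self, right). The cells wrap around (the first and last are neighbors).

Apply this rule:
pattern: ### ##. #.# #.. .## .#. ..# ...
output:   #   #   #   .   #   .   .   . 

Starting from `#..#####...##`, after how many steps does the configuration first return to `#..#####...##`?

1

#..#####...##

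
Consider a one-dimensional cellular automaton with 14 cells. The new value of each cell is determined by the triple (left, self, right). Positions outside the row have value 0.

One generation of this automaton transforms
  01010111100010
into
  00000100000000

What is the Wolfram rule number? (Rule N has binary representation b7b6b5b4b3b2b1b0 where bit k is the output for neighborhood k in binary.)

8

position 6: 111 → 0  (bit 7 = 0)
position 8: 110 → 0  (bit 6 = 0)
position 2: 101 → 0  (bit 5 = 0)
position 9: 100 → 0  (bit 4 = 0)
position 5: 011 → 1  (bit 3 = 1)
position 1: 010 → 0  (bit 2 = 0)
position 0: 001 → 0  (bit 1 = 0)
position 10: 000 → 0  (bit 0 = 0)
bits b7..b0 = 00001000 = 8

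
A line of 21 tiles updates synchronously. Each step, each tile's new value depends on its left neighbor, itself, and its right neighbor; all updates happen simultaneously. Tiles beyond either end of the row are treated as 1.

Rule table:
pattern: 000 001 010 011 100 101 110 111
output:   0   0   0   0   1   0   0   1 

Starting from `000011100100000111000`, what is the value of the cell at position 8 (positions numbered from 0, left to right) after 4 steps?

100001010010000010100
010000001001000000010
001000000100100000000
100100000010010000000
position 8 holds 0

0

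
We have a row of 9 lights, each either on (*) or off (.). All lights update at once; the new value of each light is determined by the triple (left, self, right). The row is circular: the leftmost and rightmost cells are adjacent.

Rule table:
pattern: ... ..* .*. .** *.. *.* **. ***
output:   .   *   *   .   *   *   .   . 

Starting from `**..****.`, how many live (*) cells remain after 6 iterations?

2

..**....*
**..*..**
..*****..
.*.....*.
***...***
...*.*...
count of *: 2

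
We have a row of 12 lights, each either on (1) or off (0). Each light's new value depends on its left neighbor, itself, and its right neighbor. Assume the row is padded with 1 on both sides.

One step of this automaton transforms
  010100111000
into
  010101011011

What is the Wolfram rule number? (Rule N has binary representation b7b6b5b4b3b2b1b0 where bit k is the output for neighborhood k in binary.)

199

position 7: 111 → 1  (bit 7 = 1)
position 8: 110 → 1  (bit 6 = 1)
position 0: 101 → 0  (bit 5 = 0)
position 4: 100 → 0  (bit 4 = 0)
position 6: 011 → 0  (bit 3 = 0)
position 1: 010 → 1  (bit 2 = 1)
position 5: 001 → 1  (bit 1 = 1)
position 10: 000 → 1  (bit 0 = 1)
bits b7..b0 = 11000111 = 199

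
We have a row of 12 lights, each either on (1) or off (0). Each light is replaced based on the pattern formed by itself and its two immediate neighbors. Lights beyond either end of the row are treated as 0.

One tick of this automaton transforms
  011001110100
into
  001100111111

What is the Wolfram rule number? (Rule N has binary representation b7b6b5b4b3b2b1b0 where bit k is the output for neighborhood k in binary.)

245

position 6: 111 → 1  (bit 7 = 1)
position 2: 110 → 1  (bit 6 = 1)
position 8: 101 → 1  (bit 5 = 1)
position 3: 100 → 1  (bit 4 = 1)
position 1: 011 → 0  (bit 3 = 0)
position 9: 010 → 1  (bit 2 = 1)
position 0: 001 → 0  (bit 1 = 0)
position 11: 000 → 1  (bit 0 = 1)
bits b7..b0 = 11110101 = 245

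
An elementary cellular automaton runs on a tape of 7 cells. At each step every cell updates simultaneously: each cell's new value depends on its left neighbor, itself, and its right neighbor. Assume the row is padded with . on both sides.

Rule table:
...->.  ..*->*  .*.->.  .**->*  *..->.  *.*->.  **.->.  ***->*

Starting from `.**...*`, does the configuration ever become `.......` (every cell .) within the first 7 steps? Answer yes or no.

step 1: **...*.
step 2: *...*..
step 3: ...*...
step 4: ..*....
step 5: .*.....
step 6: *......
step 7: .......
all cells are . at step 7

yes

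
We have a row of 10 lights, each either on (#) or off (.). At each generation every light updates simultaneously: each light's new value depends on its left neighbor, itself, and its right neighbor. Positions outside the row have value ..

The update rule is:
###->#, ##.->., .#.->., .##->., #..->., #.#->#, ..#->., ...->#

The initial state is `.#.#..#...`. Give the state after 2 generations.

..#.....##
#...###...

#...###...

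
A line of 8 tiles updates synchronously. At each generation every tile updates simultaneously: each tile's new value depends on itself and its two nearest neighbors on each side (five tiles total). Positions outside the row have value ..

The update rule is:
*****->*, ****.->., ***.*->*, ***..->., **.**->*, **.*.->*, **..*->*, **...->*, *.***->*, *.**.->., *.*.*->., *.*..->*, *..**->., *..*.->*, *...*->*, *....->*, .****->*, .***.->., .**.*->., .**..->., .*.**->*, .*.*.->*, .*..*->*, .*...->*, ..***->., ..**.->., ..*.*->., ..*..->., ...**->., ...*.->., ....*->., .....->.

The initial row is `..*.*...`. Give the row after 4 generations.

.......*

generation 1: ...****.
generation 2: ....*..*
generation 3: .....**.
generation 4: .......*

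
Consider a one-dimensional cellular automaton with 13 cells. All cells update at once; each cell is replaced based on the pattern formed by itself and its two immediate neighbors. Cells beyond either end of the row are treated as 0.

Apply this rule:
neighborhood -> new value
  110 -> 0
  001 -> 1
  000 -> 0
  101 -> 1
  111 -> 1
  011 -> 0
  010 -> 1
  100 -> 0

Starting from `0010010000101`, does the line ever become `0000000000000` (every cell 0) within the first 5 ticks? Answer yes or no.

0110110001111
1001000010110
1011000111000
1100001010000
0000011110000
tick 5 is 0000011110000, still not uniform 0

no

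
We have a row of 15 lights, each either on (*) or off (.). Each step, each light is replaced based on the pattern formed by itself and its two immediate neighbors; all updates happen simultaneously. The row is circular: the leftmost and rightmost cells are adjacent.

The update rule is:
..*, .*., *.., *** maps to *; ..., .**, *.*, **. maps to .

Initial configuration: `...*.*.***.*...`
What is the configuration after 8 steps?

..*.**.****.***

step 1: ..**.*..*..**..
step 2: .*...******..*.
step 3: ***.*.****.****
step 4: **..*..**...***
step 5: *.*****..*.*.**
step 6: ...***.***.*..*
step 7: *.*.*...*..****
step 8: ..*.**.****.***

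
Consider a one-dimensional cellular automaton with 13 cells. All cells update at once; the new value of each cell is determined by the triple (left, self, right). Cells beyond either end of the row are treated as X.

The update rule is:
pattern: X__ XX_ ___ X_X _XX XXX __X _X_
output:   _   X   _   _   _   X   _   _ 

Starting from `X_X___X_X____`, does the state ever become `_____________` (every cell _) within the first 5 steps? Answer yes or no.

step 1: X____________
step 2: X____________  (fixed point — unchanged through step 5)
step 5 is X____________, still not uniform _

no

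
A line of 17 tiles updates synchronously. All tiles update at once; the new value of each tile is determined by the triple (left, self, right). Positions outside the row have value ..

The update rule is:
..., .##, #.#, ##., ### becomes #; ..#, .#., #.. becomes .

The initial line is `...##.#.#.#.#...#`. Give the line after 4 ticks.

tick 1: ##.###.#.#.#..#..
tick 2: #######.#.#.....#
tick 3: ########.#..###..
tick 4: #########...###.#

#########...###.#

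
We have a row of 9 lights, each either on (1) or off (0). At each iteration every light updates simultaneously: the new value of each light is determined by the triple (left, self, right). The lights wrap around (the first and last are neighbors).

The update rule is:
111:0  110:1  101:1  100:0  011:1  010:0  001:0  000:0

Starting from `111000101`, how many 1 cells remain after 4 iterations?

iteration 1: 001000011
iteration 2: 000000011
iteration 3: 000000011  (fixed point — unchanged through iteration 4)
count of 1: 2

2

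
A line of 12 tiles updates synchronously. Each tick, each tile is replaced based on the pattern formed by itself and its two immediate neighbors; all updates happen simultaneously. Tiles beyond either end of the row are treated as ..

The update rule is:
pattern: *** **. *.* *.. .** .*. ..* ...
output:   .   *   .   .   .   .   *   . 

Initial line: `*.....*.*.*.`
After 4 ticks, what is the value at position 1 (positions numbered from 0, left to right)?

tick 1: .....*......
tick 2: ....*.......
tick 3: ...*........
tick 4: ..*.........
position 1 holds .

.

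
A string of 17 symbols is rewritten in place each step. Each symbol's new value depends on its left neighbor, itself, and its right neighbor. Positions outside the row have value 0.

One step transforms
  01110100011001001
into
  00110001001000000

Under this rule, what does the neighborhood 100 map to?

0

At position 6 the neighborhood is 100; the next row has 0 there.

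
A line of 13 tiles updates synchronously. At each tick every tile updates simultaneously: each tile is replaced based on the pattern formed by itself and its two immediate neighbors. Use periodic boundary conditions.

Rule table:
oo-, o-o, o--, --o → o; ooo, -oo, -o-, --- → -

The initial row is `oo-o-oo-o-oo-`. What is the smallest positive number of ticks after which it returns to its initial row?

13

-oo-o-oo-o-oo
o-oo-o-oo-o-o
oo-oo-o-oo-o-
-oo-oo-o-oo-o
o-oo-oo-o-oo-
-o-oo-oo-o-oo
o-o-oo-oo-o-o
oo-o-oo-oo-o-
-oo-o-oo-oo-o
o-oo-o-oo-oo-
-o-oo-o-oo-oo
o-o-oo-o-oo-o
oo-o-oo-o-oo-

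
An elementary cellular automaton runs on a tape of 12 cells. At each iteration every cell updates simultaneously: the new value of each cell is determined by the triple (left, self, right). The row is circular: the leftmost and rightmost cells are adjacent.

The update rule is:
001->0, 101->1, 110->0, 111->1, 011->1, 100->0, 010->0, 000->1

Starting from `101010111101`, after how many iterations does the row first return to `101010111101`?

010101111011
101011110110
010111101101
101111011010
011110110101
111101101010
111011010101
110110101011
101101010111
011010101111
110101011110
101010111101

12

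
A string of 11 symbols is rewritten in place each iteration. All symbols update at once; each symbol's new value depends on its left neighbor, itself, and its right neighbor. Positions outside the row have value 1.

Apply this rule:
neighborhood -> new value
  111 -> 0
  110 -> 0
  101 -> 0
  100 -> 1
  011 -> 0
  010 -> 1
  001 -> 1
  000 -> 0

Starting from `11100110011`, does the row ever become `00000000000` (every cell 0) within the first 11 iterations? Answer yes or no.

no

iteration 1: 00011001100
iteration 2: 10100110011
iteration 3: 00111001100
iteration 4: 11000110011
iteration 5: 00101001100
iteration 6: 11101110011
iteration 7: 00000001100
iteration 8: 10000010011
iteration 9: 01000111100
iteration 10: 01101000011
iteration 11: 00001100100
iteration 11 is 00001100100, still not uniform 0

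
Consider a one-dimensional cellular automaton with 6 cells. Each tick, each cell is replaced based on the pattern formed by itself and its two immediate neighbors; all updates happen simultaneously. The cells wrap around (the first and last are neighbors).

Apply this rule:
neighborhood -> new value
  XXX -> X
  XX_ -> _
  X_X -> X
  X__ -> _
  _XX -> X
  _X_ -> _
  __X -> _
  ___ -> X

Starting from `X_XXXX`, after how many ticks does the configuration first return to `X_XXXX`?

_XXXXX
XXXXX_
XXXX_X
XXX_XX
XX_XXX
X_XXXX

6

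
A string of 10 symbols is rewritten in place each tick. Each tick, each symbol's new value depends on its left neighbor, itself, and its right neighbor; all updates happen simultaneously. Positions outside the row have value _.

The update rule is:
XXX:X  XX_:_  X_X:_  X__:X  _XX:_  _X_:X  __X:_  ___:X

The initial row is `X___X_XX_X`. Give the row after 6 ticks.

____X__X_X

tick 1: XXX_X____X
tick 2: _X__XXXX_X
tick 3: _XX__XX__X
tick 4: ___X___X_X
tick 5: XX_XXX_X_X
tick 6: ____X__X_X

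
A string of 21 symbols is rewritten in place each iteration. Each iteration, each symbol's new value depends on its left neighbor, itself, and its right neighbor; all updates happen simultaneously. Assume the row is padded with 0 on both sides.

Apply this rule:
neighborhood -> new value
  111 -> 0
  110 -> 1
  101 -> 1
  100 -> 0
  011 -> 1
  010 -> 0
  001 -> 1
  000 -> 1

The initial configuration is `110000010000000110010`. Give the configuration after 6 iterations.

111011000110110000110

iteration 1: 110111100111111110100
iteration 2: 111100101100000011001
iteration 3: 100101011101111111010
iteration 4: 001010110111000001100
iteration 5: 110101111101011111101
iteration 6: 111011000110110000110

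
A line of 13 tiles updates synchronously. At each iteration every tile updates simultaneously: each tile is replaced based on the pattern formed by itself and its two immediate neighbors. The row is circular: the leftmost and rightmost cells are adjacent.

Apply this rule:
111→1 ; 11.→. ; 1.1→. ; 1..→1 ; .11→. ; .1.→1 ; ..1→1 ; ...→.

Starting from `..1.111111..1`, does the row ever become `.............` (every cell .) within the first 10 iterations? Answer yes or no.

iteration 1: 111..1111.111
iteration 2: 11.11.11...11
iteration 3: 1.......1.1.1
iteration 4: .1.....11.1..
iteration 5: 111...1...11.
iteration 6: .1.1.111.1...
iteration 7: 11.1..1..11..
iteration 8: ...111111..11
iteration 9: 1.1.1111.11..
iteration 10: 1.1..11....11
iteration 10 is 1.1..11....11, still not uniform .

no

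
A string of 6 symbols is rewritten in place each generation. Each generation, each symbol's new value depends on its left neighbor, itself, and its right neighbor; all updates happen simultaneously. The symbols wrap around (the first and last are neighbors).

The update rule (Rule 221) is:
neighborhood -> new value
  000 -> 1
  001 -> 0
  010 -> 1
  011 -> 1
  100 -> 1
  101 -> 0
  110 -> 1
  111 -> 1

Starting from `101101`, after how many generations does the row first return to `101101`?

1

101101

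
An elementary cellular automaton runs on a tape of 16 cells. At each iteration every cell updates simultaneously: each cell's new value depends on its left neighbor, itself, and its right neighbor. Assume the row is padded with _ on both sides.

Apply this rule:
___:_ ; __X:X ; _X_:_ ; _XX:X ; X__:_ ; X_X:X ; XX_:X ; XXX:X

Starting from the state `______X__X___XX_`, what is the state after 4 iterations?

__X__X___XXXXXX_

_____X__X___XXX_
____X__X___XXXX_
___X__X___XXXXX_
__X__X___XXXXXX_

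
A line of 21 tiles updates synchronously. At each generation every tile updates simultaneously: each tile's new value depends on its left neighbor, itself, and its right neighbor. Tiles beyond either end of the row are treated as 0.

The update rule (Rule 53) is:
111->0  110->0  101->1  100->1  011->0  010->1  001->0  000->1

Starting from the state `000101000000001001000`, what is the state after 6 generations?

100000000001001000000

generation 1: 110111111111101101111
generation 2: 001000000000010010000
generation 3: 101111111111011011111
generation 4: 110000000000100100000
generation 5: 001111111110110111111
generation 6: 100000000001001000000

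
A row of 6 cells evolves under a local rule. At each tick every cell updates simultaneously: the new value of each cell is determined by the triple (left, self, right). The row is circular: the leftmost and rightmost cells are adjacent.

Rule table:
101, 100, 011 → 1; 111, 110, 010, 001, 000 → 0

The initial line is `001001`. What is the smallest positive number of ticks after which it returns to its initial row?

100100
010010
001001

3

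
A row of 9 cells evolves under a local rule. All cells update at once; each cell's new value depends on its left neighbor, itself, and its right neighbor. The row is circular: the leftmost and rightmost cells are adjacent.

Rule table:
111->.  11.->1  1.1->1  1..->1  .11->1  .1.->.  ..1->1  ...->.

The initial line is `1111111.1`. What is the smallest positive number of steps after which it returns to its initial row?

......111
1....11.1
11..11111
.1111....
11..11...
1111111.1

6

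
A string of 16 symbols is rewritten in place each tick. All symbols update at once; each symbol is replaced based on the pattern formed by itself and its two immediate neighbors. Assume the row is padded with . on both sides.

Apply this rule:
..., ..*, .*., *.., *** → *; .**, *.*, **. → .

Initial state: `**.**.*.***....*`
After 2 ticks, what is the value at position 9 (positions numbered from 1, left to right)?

*

tick 1: ......*..*.*****
tick 2: **********..***.
position 9 holds *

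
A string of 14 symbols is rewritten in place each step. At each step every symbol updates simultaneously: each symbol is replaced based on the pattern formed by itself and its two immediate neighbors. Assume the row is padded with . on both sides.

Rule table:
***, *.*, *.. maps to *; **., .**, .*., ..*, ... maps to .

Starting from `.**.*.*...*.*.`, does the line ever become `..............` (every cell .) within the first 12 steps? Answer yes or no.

...*.*.*...*.*
....*.*.*...*.
.....*.*.*...*
......*.*.*...
.......*.*.*..
........*.*.*.
.........*.*.*
..........*.*.
...........*.*
............*.
.............*
..............
all cells are . at step 12

yes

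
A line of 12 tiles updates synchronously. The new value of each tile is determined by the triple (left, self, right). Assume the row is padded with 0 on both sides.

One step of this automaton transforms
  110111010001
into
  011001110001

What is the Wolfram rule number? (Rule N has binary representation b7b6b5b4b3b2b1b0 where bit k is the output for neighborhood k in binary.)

position 4: 111 → 0  (bit 7 = 0)
position 1: 110 → 1  (bit 6 = 1)
position 2: 101 → 1  (bit 5 = 1)
position 8: 100 → 0  (bit 4 = 0)
position 0: 011 → 0  (bit 3 = 0)
position 7: 010 → 1  (bit 2 = 1)
position 10: 001 → 0  (bit 1 = 0)
position 9: 000 → 0  (bit 0 = 0)
bits b7..b0 = 01100100 = 100

100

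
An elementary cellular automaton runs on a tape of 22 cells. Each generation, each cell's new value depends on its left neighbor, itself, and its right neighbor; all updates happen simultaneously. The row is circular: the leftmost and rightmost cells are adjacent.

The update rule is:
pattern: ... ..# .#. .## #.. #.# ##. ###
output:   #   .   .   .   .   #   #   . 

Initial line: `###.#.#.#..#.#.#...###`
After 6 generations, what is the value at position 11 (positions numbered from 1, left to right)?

.

..##.#.#....#.#..#....
#..##.#..##..#.....###
#...##....#....###....
..#..#.##...##...#.##.
#.....#.#.#..#.#..#.#.
..###..#.#....#....#.#
position 11 holds .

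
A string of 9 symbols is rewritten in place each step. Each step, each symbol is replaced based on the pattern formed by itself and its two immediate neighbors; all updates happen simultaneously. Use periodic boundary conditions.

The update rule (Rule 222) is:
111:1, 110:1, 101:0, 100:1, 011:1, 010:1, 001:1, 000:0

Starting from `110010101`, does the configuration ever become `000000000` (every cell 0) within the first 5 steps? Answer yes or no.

no

111110101
111110101  (fixed point — unchanged through step 5)
step 5 is 111110101, still not uniform 0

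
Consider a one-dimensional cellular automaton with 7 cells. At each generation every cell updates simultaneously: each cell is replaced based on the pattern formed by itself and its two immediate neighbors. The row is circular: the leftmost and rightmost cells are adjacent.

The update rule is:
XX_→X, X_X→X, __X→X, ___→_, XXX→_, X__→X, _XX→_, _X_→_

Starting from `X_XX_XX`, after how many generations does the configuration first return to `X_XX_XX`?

generation 1: XX_XX__
generation 2: _XX_XXX
generation 3: X_XX__X
generation 4: XX_XXX_
generation 5: _XX__XX
generation 6: X_XXX_X
generation 7: XX__XX_
generation 8: _XXX_XX
generation 9: X__XX_X
generation 10: XXX_XX_
generation 11: __XX_XX
generation 12: XX_XX_X
generation 13: _XX_XX_
generation 14: X_XX_XX

14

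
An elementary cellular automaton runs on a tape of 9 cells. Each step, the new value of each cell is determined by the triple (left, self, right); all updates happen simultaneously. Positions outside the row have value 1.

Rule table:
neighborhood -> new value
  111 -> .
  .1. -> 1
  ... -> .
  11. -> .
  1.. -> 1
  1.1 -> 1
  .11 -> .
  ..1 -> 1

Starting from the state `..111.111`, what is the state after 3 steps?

1111...1.

11...1...
..1.111.1
1111...1.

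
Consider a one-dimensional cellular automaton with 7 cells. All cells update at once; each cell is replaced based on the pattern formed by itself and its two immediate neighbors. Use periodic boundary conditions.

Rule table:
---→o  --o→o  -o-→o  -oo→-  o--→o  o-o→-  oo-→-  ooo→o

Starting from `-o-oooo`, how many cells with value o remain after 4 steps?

-o--oo-
oooo--o
ooo-oo-
-o-----
count of o: 1

1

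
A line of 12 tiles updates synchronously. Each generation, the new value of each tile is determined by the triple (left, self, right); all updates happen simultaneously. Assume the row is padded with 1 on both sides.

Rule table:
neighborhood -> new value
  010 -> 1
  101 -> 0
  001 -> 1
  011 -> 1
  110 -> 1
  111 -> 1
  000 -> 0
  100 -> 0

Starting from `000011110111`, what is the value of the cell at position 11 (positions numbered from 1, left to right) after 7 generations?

1

000111110111
001111110111
011111110111
011111110111  (fixed point — unchanged through generation 7)
position 11 holds 1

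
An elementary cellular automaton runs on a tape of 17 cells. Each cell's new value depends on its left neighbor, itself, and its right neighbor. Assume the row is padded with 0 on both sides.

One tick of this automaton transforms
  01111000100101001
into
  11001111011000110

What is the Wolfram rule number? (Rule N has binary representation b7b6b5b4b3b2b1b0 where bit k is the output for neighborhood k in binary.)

91

position 2: 111 → 0  (bit 7 = 0)
position 4: 110 → 1  (bit 6 = 1)
position 12: 101 → 0  (bit 5 = 0)
position 5: 100 → 1  (bit 4 = 1)
position 1: 011 → 1  (bit 3 = 1)
position 8: 010 → 0  (bit 2 = 0)
position 0: 001 → 1  (bit 1 = 1)
position 6: 000 → 1  (bit 0 = 1)
bits b7..b0 = 01011011 = 91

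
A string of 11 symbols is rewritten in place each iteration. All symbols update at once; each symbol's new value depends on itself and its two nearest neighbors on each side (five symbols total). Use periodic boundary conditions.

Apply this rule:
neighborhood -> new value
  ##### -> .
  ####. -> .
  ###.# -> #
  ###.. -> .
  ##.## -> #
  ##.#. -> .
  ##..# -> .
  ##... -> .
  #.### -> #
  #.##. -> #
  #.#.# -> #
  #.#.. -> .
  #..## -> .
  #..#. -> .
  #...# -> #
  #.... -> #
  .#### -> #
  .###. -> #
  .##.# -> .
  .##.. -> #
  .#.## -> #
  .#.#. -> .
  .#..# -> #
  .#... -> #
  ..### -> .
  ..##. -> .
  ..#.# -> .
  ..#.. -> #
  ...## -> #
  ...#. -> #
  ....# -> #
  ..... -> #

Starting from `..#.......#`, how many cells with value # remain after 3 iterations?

7

#.#########
####.......
.#...######
count of #: 7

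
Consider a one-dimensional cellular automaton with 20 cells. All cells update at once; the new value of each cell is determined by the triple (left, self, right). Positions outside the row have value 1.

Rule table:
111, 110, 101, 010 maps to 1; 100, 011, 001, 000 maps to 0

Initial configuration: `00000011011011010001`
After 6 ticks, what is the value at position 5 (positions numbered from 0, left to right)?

00000001101101110000
00000000110110110000
00000000011011010000
00000000001101110000
00000000000110110000
00000000000011010000
position 5 holds 0

0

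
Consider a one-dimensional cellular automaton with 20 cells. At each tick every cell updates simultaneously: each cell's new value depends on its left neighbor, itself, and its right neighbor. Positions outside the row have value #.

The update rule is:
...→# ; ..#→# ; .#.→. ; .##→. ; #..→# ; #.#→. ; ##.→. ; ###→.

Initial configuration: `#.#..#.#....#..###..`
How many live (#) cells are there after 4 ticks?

...##...####.##...##
###..###.......###..
...##...#######...##
###..###.......###..
count of #: 9

9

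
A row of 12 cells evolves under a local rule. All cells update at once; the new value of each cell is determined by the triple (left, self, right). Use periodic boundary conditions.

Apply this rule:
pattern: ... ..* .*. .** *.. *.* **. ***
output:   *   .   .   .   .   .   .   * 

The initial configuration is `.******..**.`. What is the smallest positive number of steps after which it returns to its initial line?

step 1: ..****......
step 2: *..**..*****
step 3: ........****
step 4: .******..**.

4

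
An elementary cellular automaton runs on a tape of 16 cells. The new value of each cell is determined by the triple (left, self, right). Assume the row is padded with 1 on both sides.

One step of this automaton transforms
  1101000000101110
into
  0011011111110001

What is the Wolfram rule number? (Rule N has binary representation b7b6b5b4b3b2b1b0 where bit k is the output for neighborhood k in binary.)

39

position 0: 111 → 0  (bit 7 = 0)
position 1: 110 → 0  (bit 6 = 0)
position 2: 101 → 1  (bit 5 = 1)
position 4: 100 → 0  (bit 4 = 0)
position 12: 011 → 0  (bit 3 = 0)
position 3: 010 → 1  (bit 2 = 1)
position 9: 001 → 1  (bit 1 = 1)
position 5: 000 → 1  (bit 0 = 1)
bits b7..b0 = 00100111 = 39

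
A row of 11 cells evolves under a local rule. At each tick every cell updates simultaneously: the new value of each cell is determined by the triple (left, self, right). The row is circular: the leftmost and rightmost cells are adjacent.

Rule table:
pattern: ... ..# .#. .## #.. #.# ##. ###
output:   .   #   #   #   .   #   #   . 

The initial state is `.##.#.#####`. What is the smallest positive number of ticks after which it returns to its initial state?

7

#######...#
......#..##
.....##.###
....#####.#
...##...###
..###..##.#
.##.#.#####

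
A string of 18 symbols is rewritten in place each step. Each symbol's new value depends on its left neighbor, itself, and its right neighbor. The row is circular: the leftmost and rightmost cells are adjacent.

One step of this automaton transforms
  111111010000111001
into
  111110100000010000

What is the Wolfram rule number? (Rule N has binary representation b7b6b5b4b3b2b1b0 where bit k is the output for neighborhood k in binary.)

160

position 0: 111 → 1  (bit 7 = 1)
position 5: 110 → 0  (bit 6 = 0)
position 6: 101 → 1  (bit 5 = 1)
position 8: 100 → 0  (bit 4 = 0)
position 12: 011 → 0  (bit 3 = 0)
position 7: 010 → 0  (bit 2 = 0)
position 11: 001 → 0  (bit 1 = 0)
position 9: 000 → 0  (bit 0 = 0)
bits b7..b0 = 10100000 = 160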